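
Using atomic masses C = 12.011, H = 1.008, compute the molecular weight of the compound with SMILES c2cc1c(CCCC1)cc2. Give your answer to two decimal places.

132.21

Molecular formula: C10H12.
M = 10×12.011 + 12×1.008 = 132.21 g/mol.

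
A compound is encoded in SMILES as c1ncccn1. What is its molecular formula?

C4H4N2

Heavy atoms from the SMILES: 4 C, 2 N.
Implicit hydrogens by atom environment:
  4 × C (aromatic): 1 H each → 4
  2 × N (aromatic): no H
  Total hydrogens = 4.
Molecular formula: C4H4N2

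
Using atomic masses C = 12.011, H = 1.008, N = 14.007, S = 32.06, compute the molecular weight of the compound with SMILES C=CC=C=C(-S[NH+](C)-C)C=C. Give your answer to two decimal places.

Molecular formula: C9H14NS+.
M = 9×12.011 + 14×1.008 + 1×14.007 + 1×32.06 = 168.28 g/mol.

168.28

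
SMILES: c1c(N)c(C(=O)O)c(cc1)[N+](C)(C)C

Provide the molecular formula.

C10H15N2O2+

Heavy atoms from the SMILES: 10 C, 2 N, 2 O.
Implicit hydrogens by atom environment:
  3 × C: 3 H each → 9
  3 × C (aromatic): 1 H each → 3
  3 × C (aromatic): no H
  1 × C: no H
  1 × N: 2 H
  1 × N (charge +1): no H
  1 × O: 1 H
  1 × O: no H
  Total hydrogens = 15.
Net charge +1.
Molecular formula: C10H15N2O2+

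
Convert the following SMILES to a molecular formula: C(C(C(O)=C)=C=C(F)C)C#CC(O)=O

Heavy atoms from the SMILES: 10 C, 1 F, 3 O.
Implicit hydrogens by atom environment:
  7 × C: no H
  2 × C: 2 H each → 4
  2 × O: 1 H each → 2
  1 × C: 3 H
  1 × F: no H
  1 × O: no H
  Total hydrogens = 9.
Molecular formula: C10H9FO3

C10H9FO3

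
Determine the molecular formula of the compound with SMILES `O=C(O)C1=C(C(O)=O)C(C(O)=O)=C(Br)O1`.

C7H3BrO7

Heavy atoms from the SMILES: 1 Br, 7 C, 7 O.
Implicit hydrogens by atom environment:
  4 × C (aromatic): no H
  3 × C: no H
  3 × O: 1 H each → 3
  3 × O: no H
  1 × Br: no H
  1 × O (aromatic): no H
  Total hydrogens = 3.
Molecular formula: C7H3BrO7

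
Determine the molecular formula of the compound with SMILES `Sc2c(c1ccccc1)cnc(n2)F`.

C10H7FN2S

Heavy atoms from the SMILES: 10 C, 1 F, 2 N, 1 S.
Implicit hydrogens by atom environment:
  6 × C (aromatic): 1 H each → 6
  4 × C (aromatic): no H
  2 × N (aromatic): no H
  1 × F: no H
  1 × S: 1 H
  Total hydrogens = 7.
Molecular formula: C10H7FN2S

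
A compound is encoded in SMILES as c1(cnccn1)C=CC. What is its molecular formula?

Heavy atoms from the SMILES: 7 C, 2 N.
Implicit hydrogens by atom environment:
  3 × C (aromatic): 1 H each → 3
  2 × C: 1 H each → 2
  2 × N (aromatic): no H
  1 × C: 3 H
  1 × C (aromatic): no H
  Total hydrogens = 8.
Molecular formula: C7H8N2

C7H8N2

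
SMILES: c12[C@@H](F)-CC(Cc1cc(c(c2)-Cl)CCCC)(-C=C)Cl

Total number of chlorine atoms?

2

The symbol for chlorine appears 2 times in the SMILES.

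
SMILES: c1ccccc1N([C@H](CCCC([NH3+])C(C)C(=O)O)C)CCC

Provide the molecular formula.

C18H31N2O2+

Heavy atoms from the SMILES: 18 C, 2 N, 2 O.
Implicit hydrogens by atom environment:
  5 × C: 2 H each → 10
  5 × C (aromatic): 1 H each → 5
  3 × C: 3 H each → 9
  3 × C: 1 H each → 3
  1 × C: no H
  1 × C (aromatic): no H
  1 × N (charge +1): 3 H
  1 × N: no H
  1 × O: 1 H
  1 × O: no H
  Total hydrogens = 31.
Net charge +1.
Molecular formula: C18H31N2O2+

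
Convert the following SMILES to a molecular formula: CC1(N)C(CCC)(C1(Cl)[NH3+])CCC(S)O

Heavy atoms from the SMILES: 10 C, 1 Cl, 2 N, 1 O, 1 S.
Implicit hydrogens by atom environment:
  4 × C: 2 H each → 8
  3 × C: no H
  2 × C: 3 H each → 6
  1 × C: 1 H
  1 × Cl: no H
  1 × N (charge +1): 3 H
  1 × N: 2 H
  1 × O: 1 H
  1 × S: 1 H
  Total hydrogens = 22.
Net charge +1.
Molecular formula: C10H22ClN2OS+

C10H22ClN2OS+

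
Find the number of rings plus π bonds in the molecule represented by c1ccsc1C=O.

Molecular formula from the SMILES: C5H4OS.
DoU = (2C + 2 + N − H − X)/2 = (2·5 + 2 + 0 − 4 − 0)/2 = 8/2 = 4.
(Structurally: 1 ring(s) + 3 π bond(s) = 4.)

4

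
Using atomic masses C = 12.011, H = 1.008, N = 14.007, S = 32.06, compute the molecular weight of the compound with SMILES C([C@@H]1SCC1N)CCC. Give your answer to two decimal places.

Molecular formula: C7H15NS.
M = 7×12.011 + 15×1.008 + 1×14.007 + 1×32.06 = 145.26 g/mol.

145.26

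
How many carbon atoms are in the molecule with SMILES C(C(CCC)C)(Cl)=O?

6

The symbol for carbon appears 6 times in the SMILES. (Cl is a single chlorine, not C + l.)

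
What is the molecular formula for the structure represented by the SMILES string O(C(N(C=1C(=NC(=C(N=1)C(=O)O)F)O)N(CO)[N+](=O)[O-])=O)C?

C8H8FN5O8

Heavy atoms from the SMILES: 8 C, 1 F, 5 N, 8 O.
Implicit hydrogens by atom environment:
  4 × C (aromatic): no H
  4 × O: no H
  3 × O: 1 H each → 3
  2 × C: no H
  2 × N (aromatic): no H
  2 × N: no H
  1 × C: 3 H
  1 × C: 2 H
  1 × F: no H
  1 × N (charge +1): no H
  1 × O (charge -1): no H
  Total hydrogens = 8.
Molecular formula: C8H8FN5O8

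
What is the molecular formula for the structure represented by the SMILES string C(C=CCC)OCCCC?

Heavy atoms from the SMILES: 9 C, 1 O.
Implicit hydrogens by atom environment:
  5 × C: 2 H each → 10
  2 × C: 3 H each → 6
  2 × C: 1 H each → 2
  1 × O: no H
  Total hydrogens = 18.
Molecular formula: C9H18O

C9H18O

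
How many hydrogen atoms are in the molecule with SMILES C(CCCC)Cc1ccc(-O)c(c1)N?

Hydrogens are implicit in SMILES; fill each atom to its normal valence:
  5 × C: 2 H each → 10
  3 × C (aromatic): 1 H each → 3
  3 × C (aromatic): no H
  1 × C: 3 H
  1 × N: 2 H
  1 × O: 1 H
  Total hydrogens = 19.

19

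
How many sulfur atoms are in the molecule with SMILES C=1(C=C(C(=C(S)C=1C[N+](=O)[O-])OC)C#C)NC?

1

The symbol for sulfur appears 1 time in the SMILES.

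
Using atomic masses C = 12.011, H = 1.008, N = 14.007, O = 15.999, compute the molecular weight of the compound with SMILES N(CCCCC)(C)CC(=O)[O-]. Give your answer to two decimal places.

158.22

Molecular formula: C8H16NO2-.
M = 8×12.011 + 16×1.008 + 1×14.007 + 2×15.999 = 158.22 g/mol.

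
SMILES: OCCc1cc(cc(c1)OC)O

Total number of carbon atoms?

The symbol for carbon appears 9 times in the SMILES. Lowercase c denotes aromatic carbon and counts toward C.

9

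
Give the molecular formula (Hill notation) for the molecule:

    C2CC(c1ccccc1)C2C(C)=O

C12H14O

Heavy atoms from the SMILES: 12 C, 1 O.
Implicit hydrogens by atom environment:
  5 × C (aromatic): 1 H each → 5
  2 × C: 2 H each → 4
  2 × C: 1 H each → 2
  1 × C: 3 H
  1 × C: no H
  1 × C (aromatic): no H
  1 × O: no H
  Total hydrogens = 14.
Molecular formula: C12H14O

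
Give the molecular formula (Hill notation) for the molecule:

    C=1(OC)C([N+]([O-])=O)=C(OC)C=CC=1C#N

Heavy atoms from the SMILES: 9 C, 2 N, 4 O.
Implicit hydrogens by atom environment:
  4 × C (aromatic): no H
  3 × O: no H
  2 × C: 3 H each → 6
  2 × C (aromatic): 1 H each → 2
  1 × C: no H
  1 × N (charge +1): no H
  1 × N: no H
  1 × O (charge -1): no H
  Total hydrogens = 8.
Molecular formula: C9H8N2O4

C9H8N2O4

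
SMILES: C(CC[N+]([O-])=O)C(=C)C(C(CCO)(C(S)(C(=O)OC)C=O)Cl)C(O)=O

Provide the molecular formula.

Heavy atoms from the SMILES: 14 C, 1 Cl, 1 N, 8 O, 1 S.
Implicit hydrogens by atom environment:
  6 × C: 2 H each → 12
  5 × C: no H
  5 × O: no H
  2 × C: 1 H each → 2
  2 × O: 1 H each → 2
  1 × C: 3 H
  1 × Cl: no H
  1 × N (charge +1): no H
  1 × O (charge -1): no H
  1 × S: 1 H
  Total hydrogens = 20.
Molecular formula: C14H20ClNO8S

C14H20ClNO8S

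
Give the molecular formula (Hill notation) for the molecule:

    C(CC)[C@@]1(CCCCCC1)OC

Heavy atoms from the SMILES: 11 C, 1 O.
Implicit hydrogens by atom environment:
  8 × C: 2 H each → 16
  2 × C: 3 H each → 6
  1 × C: no H
  1 × O: no H
  Total hydrogens = 22.
Molecular formula: C11H22O

C11H22O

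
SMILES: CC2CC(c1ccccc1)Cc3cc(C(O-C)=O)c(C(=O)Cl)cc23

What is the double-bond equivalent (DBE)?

11

Molecular formula from the SMILES: C20H19ClO3.
DoU = (2C + 2 + N − H − X)/2 = (2·20 + 2 + 0 − 19 − 1)/2 = 22/2 = 11.
(Structurally: 3 ring(s) + 8 π bond(s) = 11.)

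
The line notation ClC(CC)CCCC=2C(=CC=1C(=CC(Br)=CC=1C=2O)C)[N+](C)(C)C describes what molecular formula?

C20H28BrClNO+

Heavy atoms from the SMILES: 1 Br, 20 C, 1 Cl, 1 N, 1 O.
Implicit hydrogens by atom environment:
  7 × C (aromatic): no H
  5 × C: 3 H each → 15
  4 × C: 2 H each → 8
  3 × C (aromatic): 1 H each → 3
  1 × Br: no H
  1 × C: 1 H
  1 × Cl: no H
  1 × N (charge +1): no H
  1 × O: 1 H
  Total hydrogens = 28.
Net charge +1.
Molecular formula: C20H28BrClNO+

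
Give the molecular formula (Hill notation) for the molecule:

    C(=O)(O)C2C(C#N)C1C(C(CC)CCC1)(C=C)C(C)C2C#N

Heavy atoms from the SMILES: 18 C, 2 N, 2 O.
Implicit hydrogens by atom environment:
  7 × C: 1 H each → 7
  5 × C: 2 H each → 10
  4 × C: no H
  2 × C: 3 H each → 6
  2 × N: no H
  1 × O: 1 H
  1 × O: no H
  Total hydrogens = 24.
Molecular formula: C18H24N2O2

C18H24N2O2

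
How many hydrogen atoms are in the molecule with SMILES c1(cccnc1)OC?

7

Hydrogens are implicit in SMILES; fill each atom to its normal valence:
  4 × C (aromatic): 1 H each → 4
  1 × C: 3 H
  1 × C (aromatic): no H
  1 × N (aromatic): no H
  1 × O: no H
  Total hydrogens = 7.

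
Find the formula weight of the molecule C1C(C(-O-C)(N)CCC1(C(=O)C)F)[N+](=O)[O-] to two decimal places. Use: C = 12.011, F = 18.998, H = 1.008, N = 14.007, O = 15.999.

Molecular formula: C9H15FN2O4.
M = 9×12.011 + 1×18.998 + 15×1.008 + 2×14.007 + 4×15.999 = 234.23 g/mol.

234.23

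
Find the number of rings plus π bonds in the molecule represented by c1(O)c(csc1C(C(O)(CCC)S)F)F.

Molecular formula from the SMILES: C9H12F2O2S2.
DoU = (2C + 2 + N − H − X)/2 = (2·9 + 2 + 0 − 12 − 2)/2 = 6/2 = 3.
(Structurally: 1 ring(s) + 2 π bond(s) = 3.)

3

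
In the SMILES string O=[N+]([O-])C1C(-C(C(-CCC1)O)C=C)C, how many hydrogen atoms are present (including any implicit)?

17

Hydrogens are implicit in SMILES; fill each atom to its normal valence:
  5 × C: 1 H each → 5
  4 × C: 2 H each → 8
  1 × C: 3 H
  1 × N (charge +1): no H
  1 × O: 1 H
  1 × O: no H
  1 × O (charge -1): no H
  Total hydrogens = 17.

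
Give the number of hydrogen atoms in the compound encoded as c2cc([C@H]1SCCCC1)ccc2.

14

Hydrogens are implicit in SMILES; fill each atom to its normal valence:
  5 × C (aromatic): 1 H each → 5
  4 × C: 2 H each → 8
  1 × C: 1 H
  1 × C (aromatic): no H
  1 × S: no H
  Total hydrogens = 14.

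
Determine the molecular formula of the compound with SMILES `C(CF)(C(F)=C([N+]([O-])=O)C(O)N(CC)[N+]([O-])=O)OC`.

C8H13F2N3O6

Heavy atoms from the SMILES: 8 C, 2 F, 3 N, 6 O.
Implicit hydrogens by atom environment:
  3 × O: no H
  2 × C: 3 H each → 6
  2 × C: 2 H each → 4
  2 × C: 1 H each → 2
  2 × C: no H
  2 × F: no H
  2 × N (charge +1): no H
  2 × O (charge -1): no H
  1 × N: no H
  1 × O: 1 H
  Total hydrogens = 13.
Molecular formula: C8H13F2N3O6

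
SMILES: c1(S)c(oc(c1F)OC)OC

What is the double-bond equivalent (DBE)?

3

Molecular formula from the SMILES: C6H7FO3S.
DoU = (2C + 2 + N − H − X)/2 = (2·6 + 2 + 0 − 7 − 1)/2 = 6/2 = 3.
(Structurally: 1 ring(s) + 2 π bond(s) = 3.)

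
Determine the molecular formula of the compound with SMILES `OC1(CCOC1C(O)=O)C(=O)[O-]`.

C6H7O6-

Heavy atoms from the SMILES: 6 C, 6 O.
Implicit hydrogens by atom environment:
  3 × C: no H
  3 × O: no H
  2 × C: 2 H each → 4
  2 × O: 1 H each → 2
  1 × C: 1 H
  1 × O (charge -1): no H
  Total hydrogens = 7.
Net charge -1.
Molecular formula: C6H7O6-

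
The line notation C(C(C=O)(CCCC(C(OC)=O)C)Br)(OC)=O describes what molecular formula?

Heavy atoms from the SMILES: 1 Br, 11 C, 5 O.
Implicit hydrogens by atom environment:
  5 × O: no H
  3 × C: 3 H each → 9
  3 × C: 2 H each → 6
  3 × C: no H
  2 × C: 1 H each → 2
  1 × Br: no H
  Total hydrogens = 17.
Molecular formula: C11H17BrO5

C11H17BrO5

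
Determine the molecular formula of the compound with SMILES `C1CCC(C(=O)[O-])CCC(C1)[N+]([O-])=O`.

C9H14NO4-

Heavy atoms from the SMILES: 9 C, 1 N, 4 O.
Implicit hydrogens by atom environment:
  6 × C: 2 H each → 12
  2 × C: 1 H each → 2
  2 × O: no H
  2 × O (charge -1): no H
  1 × C: no H
  1 × N (charge +1): no H
  Total hydrogens = 14.
Net charge -1.
Molecular formula: C9H14NO4-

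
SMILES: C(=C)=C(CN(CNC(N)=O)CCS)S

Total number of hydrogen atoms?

Hydrogens are implicit in SMILES; fill each atom to its normal valence:
  5 × C: 2 H each → 10
  3 × C: no H
  2 × S: 1 H each → 2
  1 × N: 2 H
  1 × N: 1 H
  1 × N: no H
  1 × O: no H
  Total hydrogens = 15.

15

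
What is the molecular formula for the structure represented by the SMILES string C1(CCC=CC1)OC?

Heavy atoms from the SMILES: 7 C, 1 O.
Implicit hydrogens by atom environment:
  3 × C: 2 H each → 6
  3 × C: 1 H each → 3
  1 × C: 3 H
  1 × O: no H
  Total hydrogens = 12.
Molecular formula: C7H12O

C7H12O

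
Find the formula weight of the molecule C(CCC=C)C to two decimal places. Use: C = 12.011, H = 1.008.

Molecular formula: C6H12.
M = 6×12.011 + 12×1.008 = 84.16 g/mol.

84.16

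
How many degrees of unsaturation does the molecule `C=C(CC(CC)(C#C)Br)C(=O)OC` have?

Molecular formula from the SMILES: C10H13BrO2.
DoU = (2C + 2 + N − H − X)/2 = (2·10 + 2 + 0 − 13 − 1)/2 = 8/2 = 4.
(Structurally: 0 ring(s) + 4 π bond(s) = 4.)

4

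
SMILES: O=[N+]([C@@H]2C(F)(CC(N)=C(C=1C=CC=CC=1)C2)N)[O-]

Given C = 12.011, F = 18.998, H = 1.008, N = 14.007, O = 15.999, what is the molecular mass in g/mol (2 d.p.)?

Molecular formula: C12H14FN3O2.
M = 12×12.011 + 1×18.998 + 14×1.008 + 3×14.007 + 2×15.999 = 251.26 g/mol.

251.26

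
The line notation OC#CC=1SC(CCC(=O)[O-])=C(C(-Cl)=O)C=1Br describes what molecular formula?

Heavy atoms from the SMILES: 1 Br, 10 C, 1 Cl, 4 O, 1 S.
Implicit hydrogens by atom environment:
  4 × C (aromatic): no H
  4 × C: no H
  2 × C: 2 H each → 4
  2 × O: no H
  1 × Br: no H
  1 × Cl: no H
  1 × O: 1 H
  1 × O (charge -1): no H
  1 × S (aromatic): no H
  Total hydrogens = 5.
Net charge -1.
Molecular formula: C10H5BrClO4S-

C10H5BrClO4S-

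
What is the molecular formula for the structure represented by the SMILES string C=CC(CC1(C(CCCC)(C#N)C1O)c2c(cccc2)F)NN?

Heavy atoms from the SMILES: 18 C, 1 F, 3 N, 1 O.
Implicit hydrogens by atom environment:
  5 × C: 2 H each → 10
  4 × C (aromatic): 1 H each → 4
  3 × C: 1 H each → 3
  3 × C: no H
  2 × C (aromatic): no H
  1 × C: 3 H
  1 × F: no H
  1 × N: 2 H
  1 × N: 1 H
  1 × N: no H
  1 × O: 1 H
  Total hydrogens = 24.
Molecular formula: C18H24FN3O

C18H24FN3O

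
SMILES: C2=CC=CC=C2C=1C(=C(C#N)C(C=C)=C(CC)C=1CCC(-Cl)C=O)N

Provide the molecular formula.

Heavy atoms from the SMILES: 21 C, 1 Cl, 2 N, 1 O.
Implicit hydrogens by atom environment:
  7 × C (aromatic): no H
  5 × C (aromatic): 1 H each → 5
  4 × C: 2 H each → 8
  3 × C: 1 H each → 3
  1 × C: 3 H
  1 × C: no H
  1 × Cl: no H
  1 × N: 2 H
  1 × N: no H
  1 × O: no H
  Total hydrogens = 21.
Molecular formula: C21H21ClN2O

C21H21ClN2O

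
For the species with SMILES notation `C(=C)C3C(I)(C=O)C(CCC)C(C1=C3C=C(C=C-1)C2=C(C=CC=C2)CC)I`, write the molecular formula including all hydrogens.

C24H26I2O

Heavy atoms from the SMILES: 24 C, 2 I, 1 O.
Implicit hydrogens by atom environment:
  7 × C (aromatic): 1 H each → 7
  5 × C: 1 H each → 5
  5 × C (aromatic): no H
  4 × C: 2 H each → 8
  2 × C: 3 H each → 6
  2 × I: no H
  1 × C: no H
  1 × O: no H
  Total hydrogens = 26.
Molecular formula: C24H26I2O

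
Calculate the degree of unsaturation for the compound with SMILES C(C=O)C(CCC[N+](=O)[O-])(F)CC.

2

Molecular formula from the SMILES: C8H14FNO3.
DoU = (2C + 2 + N − H − X)/2 = (2·8 + 2 + 1 − 14 − 1)/2 = 4/2 = 2.
(Structurally: 0 ring(s) + 2 π bond(s) = 2.)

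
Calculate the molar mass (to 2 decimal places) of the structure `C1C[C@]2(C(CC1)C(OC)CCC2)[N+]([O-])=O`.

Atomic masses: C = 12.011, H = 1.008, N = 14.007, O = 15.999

Molecular formula: C11H19NO3.
M = 11×12.011 + 19×1.008 + 1×14.007 + 3×15.999 = 213.28 g/mol.

213.28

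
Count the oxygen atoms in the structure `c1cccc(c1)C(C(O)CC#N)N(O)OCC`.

The symbol for oxygen appears 3 times in the SMILES.

3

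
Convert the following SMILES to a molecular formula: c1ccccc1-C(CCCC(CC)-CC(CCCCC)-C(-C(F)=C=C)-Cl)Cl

Heavy atoms from the SMILES: 24 C, 2 Cl, 1 F.
Implicit hydrogens by atom environment:
  10 × C: 2 H each → 20
  5 × C (aromatic): 1 H each → 5
  4 × C: 1 H each → 4
  2 × C: 3 H each → 6
  2 × C: no H
  2 × Cl: no H
  1 × C (aromatic): no H
  1 × F: no H
  Total hydrogens = 35.
Molecular formula: C24H35Cl2F

C24H35Cl2F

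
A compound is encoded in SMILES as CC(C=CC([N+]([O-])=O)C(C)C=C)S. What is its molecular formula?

C9H15NO2S

Heavy atoms from the SMILES: 9 C, 1 N, 2 O, 1 S.
Implicit hydrogens by atom environment:
  6 × C: 1 H each → 6
  2 × C: 3 H each → 6
  1 × C: 2 H
  1 × N (charge +1): no H
  1 × O: no H
  1 × O (charge -1): no H
  1 × S: 1 H
  Total hydrogens = 15.
Molecular formula: C9H15NO2S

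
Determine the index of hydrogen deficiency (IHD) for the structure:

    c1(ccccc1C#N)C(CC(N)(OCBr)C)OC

Molecular formula from the SMILES: C13H17BrN2O2.
DoU = (2C + 2 + N − H − X)/2 = (2·13 + 2 + 2 − 17 − 1)/2 = 12/2 = 6.
(Structurally: 1 ring(s) + 5 π bond(s) = 6.)

6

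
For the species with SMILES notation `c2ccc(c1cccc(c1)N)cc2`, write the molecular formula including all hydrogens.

C12H11N

Heavy atoms from the SMILES: 12 C, 1 N.
Implicit hydrogens by atom environment:
  9 × C (aromatic): 1 H each → 9
  3 × C (aromatic): no H
  1 × N: 2 H
  Total hydrogens = 11.
Molecular formula: C12H11N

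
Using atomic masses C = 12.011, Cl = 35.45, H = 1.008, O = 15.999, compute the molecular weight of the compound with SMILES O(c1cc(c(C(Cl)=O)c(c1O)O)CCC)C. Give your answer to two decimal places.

244.67

Molecular formula: C11H13ClO4.
M = 11×12.011 + 1×35.45 + 13×1.008 + 4×15.999 = 244.67 g/mol.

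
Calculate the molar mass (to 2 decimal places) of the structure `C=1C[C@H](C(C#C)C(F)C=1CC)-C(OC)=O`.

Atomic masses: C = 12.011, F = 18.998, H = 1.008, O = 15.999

Molecular formula: C12H15FO2.
M = 12×12.011 + 1×18.998 + 15×1.008 + 2×15.999 = 210.25 g/mol.

210.25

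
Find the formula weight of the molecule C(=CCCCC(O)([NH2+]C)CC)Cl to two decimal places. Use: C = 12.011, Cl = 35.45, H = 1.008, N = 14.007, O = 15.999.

192.71

Molecular formula: C9H19ClNO+.
M = 9×12.011 + 1×35.45 + 19×1.008 + 1×14.007 + 1×15.999 = 192.71 g/mol.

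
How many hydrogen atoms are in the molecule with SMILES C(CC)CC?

Hydrogens are implicit in SMILES; fill each atom to its normal valence:
  3 × C: 2 H each → 6
  2 × C: 3 H each → 6
  Total hydrogens = 12.

12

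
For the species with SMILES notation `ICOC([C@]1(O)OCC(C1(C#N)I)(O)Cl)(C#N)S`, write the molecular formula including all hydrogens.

Heavy atoms from the SMILES: 8 C, 1 Cl, 2 I, 2 N, 4 O, 1 S.
Implicit hydrogens by atom environment:
  6 × C: no H
  2 × C: 2 H each → 4
  2 × I: no H
  2 × N: no H
  2 × O: 1 H each → 2
  2 × O: no H
  1 × Cl: no H
  1 × S: 1 H
  Total hydrogens = 7.
Molecular formula: C8H7ClI2N2O4S

C8H7ClI2N2O4S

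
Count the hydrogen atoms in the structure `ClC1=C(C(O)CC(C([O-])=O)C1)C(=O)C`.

10

Hydrogens are implicit in SMILES; fill each atom to its normal valence:
  4 × C: no H
  2 × C: 2 H each → 4
  2 × C: 1 H each → 2
  2 × O: no H
  1 × C: 3 H
  1 × Cl: no H
  1 × O: 1 H
  1 × O (charge -1): no H
  Total hydrogens = 10.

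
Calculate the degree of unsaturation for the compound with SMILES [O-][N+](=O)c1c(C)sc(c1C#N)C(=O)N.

7

Molecular formula from the SMILES: C7H5N3O3S.
DoU = (2C + 2 + N − H − X)/2 = (2·7 + 2 + 3 − 5 − 0)/2 = 14/2 = 7.
(Structurally: 1 ring(s) + 6 π bond(s) = 7.)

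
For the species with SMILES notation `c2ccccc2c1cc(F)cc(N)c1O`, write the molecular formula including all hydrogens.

Heavy atoms from the SMILES: 12 C, 1 F, 1 N, 1 O.
Implicit hydrogens by atom environment:
  7 × C (aromatic): 1 H each → 7
  5 × C (aromatic): no H
  1 × F: no H
  1 × N: 2 H
  1 × O: 1 H
  Total hydrogens = 10.
Molecular formula: C12H10FNO

C12H10FNO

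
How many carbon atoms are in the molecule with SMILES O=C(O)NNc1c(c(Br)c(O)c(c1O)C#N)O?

8

The symbol for carbon appears 8 times in the SMILES. Lowercase c denotes aromatic carbon and counts toward C.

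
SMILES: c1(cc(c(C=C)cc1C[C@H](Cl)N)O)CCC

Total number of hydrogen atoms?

Hydrogens are implicit in SMILES; fill each atom to its normal valence:
  4 × C: 2 H each → 8
  4 × C (aromatic): no H
  2 × C (aromatic): 1 H each → 2
  2 × C: 1 H each → 2
  1 × C: 3 H
  1 × Cl: no H
  1 × N: 2 H
  1 × O: 1 H
  Total hydrogens = 18.

18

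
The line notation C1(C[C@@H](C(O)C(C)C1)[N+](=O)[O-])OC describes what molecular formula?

C8H15NO4

Heavy atoms from the SMILES: 8 C, 1 N, 4 O.
Implicit hydrogens by atom environment:
  4 × C: 1 H each → 4
  2 × C: 3 H each → 6
  2 × C: 2 H each → 4
  2 × O: no H
  1 × N (charge +1): no H
  1 × O: 1 H
  1 × O (charge -1): no H
  Total hydrogens = 15.
Molecular formula: C8H15NO4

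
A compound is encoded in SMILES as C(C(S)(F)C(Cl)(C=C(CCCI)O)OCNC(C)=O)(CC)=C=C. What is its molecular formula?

Heavy atoms from the SMILES: 15 C, 1 Cl, 1 F, 1 I, 1 N, 3 O, 1 S.
Implicit hydrogens by atom environment:
  6 × C: 2 H each → 12
  6 × C: no H
  2 × C: 3 H each → 6
  2 × O: no H
  1 × C: 1 H
  1 × Cl: no H
  1 × F: no H
  1 × I: no H
  1 × N: 1 H
  1 × O: 1 H
  1 × S: 1 H
  Total hydrogens = 22.
Molecular formula: C15H22ClFINO3S

C15H22ClFINO3S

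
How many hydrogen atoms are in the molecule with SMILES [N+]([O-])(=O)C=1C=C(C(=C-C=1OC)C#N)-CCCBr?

Hydrogens are implicit in SMILES; fill each atom to its normal valence:
  4 × C (aromatic): no H
  3 × C: 2 H each → 6
  2 × C (aromatic): 1 H each → 2
  2 × O: no H
  1 × Br: no H
  1 × C: 3 H
  1 × C: no H
  1 × N (charge +1): no H
  1 × N: no H
  1 × O (charge -1): no H
  Total hydrogens = 11.

11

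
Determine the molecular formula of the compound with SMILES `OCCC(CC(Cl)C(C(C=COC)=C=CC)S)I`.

Heavy atoms from the SMILES: 13 C, 1 Cl, 1 I, 2 O, 1 S.
Implicit hydrogens by atom environment:
  6 × C: 1 H each → 6
  3 × C: 2 H each → 6
  2 × C: 3 H each → 6
  2 × C: no H
  1 × Cl: no H
  1 × I: no H
  1 × O: 1 H
  1 × O: no H
  1 × S: 1 H
  Total hydrogens = 20.
Molecular formula: C13H20ClIO2S

C13H20ClIO2S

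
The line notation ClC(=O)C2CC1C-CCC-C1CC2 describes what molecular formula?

Heavy atoms from the SMILES: 11 C, 1 Cl, 1 O.
Implicit hydrogens by atom environment:
  7 × C: 2 H each → 14
  3 × C: 1 H each → 3
  1 × C: no H
  1 × Cl: no H
  1 × O: no H
  Total hydrogens = 17.
Molecular formula: C11H17ClO

C11H17ClO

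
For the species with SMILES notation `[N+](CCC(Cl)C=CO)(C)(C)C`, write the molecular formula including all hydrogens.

C8H17ClNO+

Heavy atoms from the SMILES: 8 C, 1 Cl, 1 N, 1 O.
Implicit hydrogens by atom environment:
  3 × C: 3 H each → 9
  3 × C: 1 H each → 3
  2 × C: 2 H each → 4
  1 × Cl: no H
  1 × N (charge +1): no H
  1 × O: 1 H
  Total hydrogens = 17.
Net charge +1.
Molecular formula: C8H17ClNO+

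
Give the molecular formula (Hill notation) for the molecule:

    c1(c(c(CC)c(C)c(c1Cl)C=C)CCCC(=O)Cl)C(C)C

Heavy atoms from the SMILES: 18 C, 2 Cl, 1 O.
Implicit hydrogens by atom environment:
  6 × C (aromatic): no H
  5 × C: 2 H each → 10
  4 × C: 3 H each → 12
  2 × C: 1 H each → 2
  2 × Cl: no H
  1 × C: no H
  1 × O: no H
  Total hydrogens = 24.
Molecular formula: C18H24Cl2O

C18H24Cl2O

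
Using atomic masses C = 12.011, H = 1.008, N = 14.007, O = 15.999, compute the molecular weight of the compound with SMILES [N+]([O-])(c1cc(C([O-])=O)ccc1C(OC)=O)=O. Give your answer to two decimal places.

Molecular formula: C9H6NO6-.
M = 9×12.011 + 6×1.008 + 1×14.007 + 6×15.999 = 224.15 g/mol.

224.15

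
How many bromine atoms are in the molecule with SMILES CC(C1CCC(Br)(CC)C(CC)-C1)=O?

The symbol for bromine appears 1 time in the SMILES.

1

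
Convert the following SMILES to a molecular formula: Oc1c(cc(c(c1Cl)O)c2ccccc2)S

C12H9ClO2S

Heavy atoms from the SMILES: 12 C, 1 Cl, 2 O, 1 S.
Implicit hydrogens by atom environment:
  6 × C (aromatic): 1 H each → 6
  6 × C (aromatic): no H
  2 × O: 1 H each → 2
  1 × Cl: no H
  1 × S: 1 H
  Total hydrogens = 9.
Molecular formula: C12H9ClO2S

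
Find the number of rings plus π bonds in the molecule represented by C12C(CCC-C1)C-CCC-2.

Molecular formula from the SMILES: C10H18.
DoU = (2C + 2 + N − H − X)/2 = (2·10 + 2 + 0 − 18 − 0)/2 = 4/2 = 2.
(Structurally: 2 ring(s) + 0 π bond(s) = 2.)

2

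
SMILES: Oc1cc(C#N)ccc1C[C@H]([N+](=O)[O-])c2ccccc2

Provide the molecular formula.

C15H12N2O3

Heavy atoms from the SMILES: 15 C, 2 N, 3 O.
Implicit hydrogens by atom environment:
  8 × C (aromatic): 1 H each → 8
  4 × C (aromatic): no H
  1 × C: 2 H
  1 × C: 1 H
  1 × C: no H
  1 × N (charge +1): no H
  1 × N: no H
  1 × O: 1 H
  1 × O: no H
  1 × O (charge -1): no H
  Total hydrogens = 12.
Molecular formula: C15H12N2O3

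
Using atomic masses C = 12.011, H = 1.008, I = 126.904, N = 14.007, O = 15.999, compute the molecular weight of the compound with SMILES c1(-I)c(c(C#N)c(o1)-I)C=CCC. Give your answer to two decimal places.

398.97

Molecular formula: C9H7I2NO.
M = 9×12.011 + 7×1.008 + 2×126.904 + 1×14.007 + 1×15.999 = 398.97 g/mol.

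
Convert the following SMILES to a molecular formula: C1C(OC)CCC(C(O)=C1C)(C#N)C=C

Heavy atoms from the SMILES: 12 C, 1 N, 2 O.
Implicit hydrogens by atom environment:
  4 × C: 2 H each → 8
  4 × C: no H
  2 × C: 3 H each → 6
  2 × C: 1 H each → 2
  1 × N: no H
  1 × O: 1 H
  1 × O: no H
  Total hydrogens = 17.
Molecular formula: C12H17NO2

C12H17NO2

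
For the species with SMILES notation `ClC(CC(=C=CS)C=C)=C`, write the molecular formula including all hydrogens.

C8H9ClS

Heavy atoms from the SMILES: 8 C, 1 Cl, 1 S.
Implicit hydrogens by atom environment:
  3 × C: 2 H each → 6
  3 × C: no H
  2 × C: 1 H each → 2
  1 × Cl: no H
  1 × S: 1 H
  Total hydrogens = 9.
Molecular formula: C8H9ClS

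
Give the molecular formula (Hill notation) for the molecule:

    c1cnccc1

C5H5N

Heavy atoms from the SMILES: 5 C, 1 N.
Implicit hydrogens by atom environment:
  5 × C (aromatic): 1 H each → 5
  1 × N (aromatic): no H
  Total hydrogens = 5.
Molecular formula: C5H5N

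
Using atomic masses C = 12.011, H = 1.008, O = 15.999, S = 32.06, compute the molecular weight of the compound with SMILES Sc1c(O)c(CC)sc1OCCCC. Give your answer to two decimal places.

232.36

Molecular formula: C10H16O2S2.
M = 10×12.011 + 16×1.008 + 2×15.999 + 2×32.06 = 232.36 g/mol.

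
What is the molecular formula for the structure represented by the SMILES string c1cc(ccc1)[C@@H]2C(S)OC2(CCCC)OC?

C14H20O2S

Heavy atoms from the SMILES: 14 C, 2 O, 1 S.
Implicit hydrogens by atom environment:
  5 × C (aromatic): 1 H each → 5
  3 × C: 2 H each → 6
  2 × C: 3 H each → 6
  2 × C: 1 H each → 2
  2 × O: no H
  1 × C: no H
  1 × C (aromatic): no H
  1 × S: 1 H
  Total hydrogens = 20.
Molecular formula: C14H20O2S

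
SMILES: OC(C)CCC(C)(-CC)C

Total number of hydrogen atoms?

20

Hydrogens are implicit in SMILES; fill each atom to its normal valence:
  4 × C: 3 H each → 12
  3 × C: 2 H each → 6
  1 × C: 1 H
  1 × C: no H
  1 × O: 1 H
  Total hydrogens = 20.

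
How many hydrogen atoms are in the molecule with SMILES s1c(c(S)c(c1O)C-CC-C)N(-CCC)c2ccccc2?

23

Hydrogens are implicit in SMILES; fill each atom to its normal valence:
  5 × C: 2 H each → 10
  5 × C (aromatic): 1 H each → 5
  5 × C (aromatic): no H
  2 × C: 3 H each → 6
  1 × N: no H
  1 × O: 1 H
  1 × S: 1 H
  1 × S (aromatic): no H
  Total hydrogens = 23.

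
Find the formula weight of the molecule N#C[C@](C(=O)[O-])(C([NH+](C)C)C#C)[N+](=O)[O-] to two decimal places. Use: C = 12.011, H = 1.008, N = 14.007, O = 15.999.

Molecular formula: C8H9N3O4.
M = 8×12.011 + 9×1.008 + 3×14.007 + 4×15.999 = 211.18 g/mol.

211.18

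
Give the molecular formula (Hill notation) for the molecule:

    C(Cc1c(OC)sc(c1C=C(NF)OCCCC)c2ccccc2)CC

C21H28FNO2S

Heavy atoms from the SMILES: 21 C, 1 F, 1 N, 2 O, 1 S.
Implicit hydrogens by atom environment:
  6 × C: 2 H each → 12
  5 × C (aromatic): 1 H each → 5
  5 × C (aromatic): no H
  3 × C: 3 H each → 9
  2 × O: no H
  1 × C: 1 H
  1 × C: no H
  1 × F: no H
  1 × N: 1 H
  1 × S (aromatic): no H
  Total hydrogens = 28.
Molecular formula: C21H28FNO2S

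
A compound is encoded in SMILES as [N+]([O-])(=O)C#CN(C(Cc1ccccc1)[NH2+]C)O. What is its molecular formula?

C11H14N3O3+

Heavy atoms from the SMILES: 11 C, 3 N, 3 O.
Implicit hydrogens by atom environment:
  5 × C (aromatic): 1 H each → 5
  2 × C: no H
  1 × C: 3 H
  1 × C: 2 H
  1 × C: 1 H
  1 × C (aromatic): no H
  1 × N (charge +1): 2 H
  1 × N: no H
  1 × N (charge +1): no H
  1 × O: 1 H
  1 × O: no H
  1 × O (charge -1): no H
  Total hydrogens = 14.
Net charge +1.
Molecular formula: C11H14N3O3+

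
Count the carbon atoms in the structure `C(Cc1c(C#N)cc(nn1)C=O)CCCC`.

The symbol for carbon appears 12 times in the SMILES. Lowercase c denotes aromatic carbon and counts toward C.

12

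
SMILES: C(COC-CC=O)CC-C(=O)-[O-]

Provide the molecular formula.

Heavy atoms from the SMILES: 8 C, 4 O.
Implicit hydrogens by atom environment:
  6 × C: 2 H each → 12
  3 × O: no H
  1 × C: 1 H
  1 × C: no H
  1 × O (charge -1): no H
  Total hydrogens = 13.
Net charge -1.
Molecular formula: C8H13O4-

C8H13O4-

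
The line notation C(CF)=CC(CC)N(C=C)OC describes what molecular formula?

C9H16FNO

Heavy atoms from the SMILES: 9 C, 1 F, 1 N, 1 O.
Implicit hydrogens by atom environment:
  4 × C: 1 H each → 4
  3 × C: 2 H each → 6
  2 × C: 3 H each → 6
  1 × F: no H
  1 × N: no H
  1 × O: no H
  Total hydrogens = 16.
Molecular formula: C9H16FNO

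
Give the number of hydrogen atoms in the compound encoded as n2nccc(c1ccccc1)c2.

Hydrogens are implicit in SMILES; fill each atom to its normal valence:
  8 × C (aromatic): 1 H each → 8
  2 × C (aromatic): no H
  2 × N (aromatic): no H
  Total hydrogens = 8.

8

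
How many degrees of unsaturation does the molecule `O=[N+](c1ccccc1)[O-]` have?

Molecular formula from the SMILES: C6H5NO2.
DoU = (2C + 2 + N − H − X)/2 = (2·6 + 2 + 1 − 5 − 0)/2 = 10/2 = 5.
(Structurally: 1 ring(s) + 4 π bond(s) = 5.)

5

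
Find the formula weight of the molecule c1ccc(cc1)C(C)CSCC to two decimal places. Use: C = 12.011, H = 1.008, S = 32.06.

180.31

Molecular formula: C11H16S.
M = 11×12.011 + 16×1.008 + 1×32.06 = 180.31 g/mol.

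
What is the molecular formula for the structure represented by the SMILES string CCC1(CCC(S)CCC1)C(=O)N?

Heavy atoms from the SMILES: 10 C, 1 N, 1 O, 1 S.
Implicit hydrogens by atom environment:
  6 × C: 2 H each → 12
  2 × C: no H
  1 × C: 3 H
  1 × C: 1 H
  1 × N: 2 H
  1 × O: no H
  1 × S: 1 H
  Total hydrogens = 19.
Molecular formula: C10H19NOS

C10H19NOS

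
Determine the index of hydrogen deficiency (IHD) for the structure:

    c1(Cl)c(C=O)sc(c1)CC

Molecular formula from the SMILES: C7H7ClOS.
DoU = (2C + 2 + N − H − X)/2 = (2·7 + 2 + 0 − 7 − 1)/2 = 8/2 = 4.
(Structurally: 1 ring(s) + 3 π bond(s) = 4.)

4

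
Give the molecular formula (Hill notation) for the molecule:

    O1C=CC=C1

C4H4O

Heavy atoms from the SMILES: 4 C, 1 O.
Implicit hydrogens by atom environment:
  4 × C (aromatic): 1 H each → 4
  1 × O (aromatic): no H
  Total hydrogens = 4.
Molecular formula: C4H4O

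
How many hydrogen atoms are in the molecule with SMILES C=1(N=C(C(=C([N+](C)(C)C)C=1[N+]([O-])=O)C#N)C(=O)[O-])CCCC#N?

Hydrogens are implicit in SMILES; fill each atom to its normal valence:
  5 × C (aromatic): no H
  3 × C: 3 H each → 9
  3 × C: 2 H each → 6
  3 × C: no H
  2 × N (charge +1): no H
  2 × N: no H
  2 × O: no H
  2 × O (charge -1): no H
  1 × N (aromatic): no H
  Total hydrogens = 15.

15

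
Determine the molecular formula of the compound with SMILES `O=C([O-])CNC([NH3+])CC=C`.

Heavy atoms from the SMILES: 6 C, 2 N, 2 O.
Implicit hydrogens by atom environment:
  3 × C: 2 H each → 6
  2 × C: 1 H each → 2
  1 × C: no H
  1 × N (charge +1): 3 H
  1 × N: 1 H
  1 × O: no H
  1 × O (charge -1): no H
  Total hydrogens = 12.
Molecular formula: C6H12N2O2

C6H12N2O2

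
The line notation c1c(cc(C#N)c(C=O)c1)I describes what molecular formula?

Heavy atoms from the SMILES: 8 C, 1 I, 1 N, 1 O.
Implicit hydrogens by atom environment:
  3 × C (aromatic): 1 H each → 3
  3 × C (aromatic): no H
  1 × C: 1 H
  1 × C: no H
  1 × I: no H
  1 × N: no H
  1 × O: no H
  Total hydrogens = 4.
Molecular formula: C8H4INO

C8H4INO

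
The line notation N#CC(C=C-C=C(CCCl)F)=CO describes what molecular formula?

Heavy atoms from the SMILES: 9 C, 1 Cl, 1 F, 1 N, 1 O.
Implicit hydrogens by atom environment:
  4 × C: 1 H each → 4
  3 × C: no H
  2 × C: 2 H each → 4
  1 × Cl: no H
  1 × F: no H
  1 × N: no H
  1 × O: 1 H
  Total hydrogens = 9.
Molecular formula: C9H9ClFNO

C9H9ClFNO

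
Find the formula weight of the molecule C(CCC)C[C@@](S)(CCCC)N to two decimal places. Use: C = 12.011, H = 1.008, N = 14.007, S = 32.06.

Molecular formula: C10H23NS.
M = 10×12.011 + 23×1.008 + 1×14.007 + 1×32.06 = 189.36 g/mol.

189.36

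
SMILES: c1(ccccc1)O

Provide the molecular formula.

C6H6O

Heavy atoms from the SMILES: 6 C, 1 O.
Implicit hydrogens by atom environment:
  5 × C (aromatic): 1 H each → 5
  1 × C (aromatic): no H
  1 × O: 1 H
  Total hydrogens = 6.
Molecular formula: C6H6O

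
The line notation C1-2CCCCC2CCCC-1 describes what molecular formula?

C10H18

Heavy atoms from the SMILES: 10 C.
Implicit hydrogens by atom environment:
  8 × C: 2 H each → 16
  2 × C: 1 H each → 2
  Total hydrogens = 18.
Molecular formula: C10H18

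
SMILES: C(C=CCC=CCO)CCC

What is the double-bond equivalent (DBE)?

2

Molecular formula from the SMILES: C10H18O.
DoU = (2C + 2 + N − H − X)/2 = (2·10 + 2 + 0 − 18 − 0)/2 = 4/2 = 2.
(Structurally: 0 ring(s) + 2 π bond(s) = 2.)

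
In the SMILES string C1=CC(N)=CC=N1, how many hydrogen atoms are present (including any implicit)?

Hydrogens are implicit in SMILES; fill each atom to its normal valence:
  4 × C (aromatic): 1 H each → 4
  1 × C (aromatic): no H
  1 × N: 2 H
  1 × N (aromatic): no H
  Total hydrogens = 6.

6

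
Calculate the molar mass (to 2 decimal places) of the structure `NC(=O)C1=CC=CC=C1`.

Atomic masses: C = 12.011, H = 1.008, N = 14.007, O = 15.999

Molecular formula: C7H7NO.
M = 7×12.011 + 7×1.008 + 1×14.007 + 1×15.999 = 121.14 g/mol.

121.14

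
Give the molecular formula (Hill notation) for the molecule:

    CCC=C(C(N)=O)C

Heavy atoms from the SMILES: 6 C, 1 N, 1 O.
Implicit hydrogens by atom environment:
  2 × C: 3 H each → 6
  2 × C: no H
  1 × C: 2 H
  1 × C: 1 H
  1 × N: 2 H
  1 × O: no H
  Total hydrogens = 11.
Molecular formula: C6H11NO

C6H11NO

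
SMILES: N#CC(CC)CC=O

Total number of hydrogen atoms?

9

Hydrogens are implicit in SMILES; fill each atom to its normal valence:
  2 × C: 2 H each → 4
  2 × C: 1 H each → 2
  1 × C: 3 H
  1 × C: no H
  1 × N: no H
  1 × O: no H
  Total hydrogens = 9.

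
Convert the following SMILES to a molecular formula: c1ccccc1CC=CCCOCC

C13H18O

Heavy atoms from the SMILES: 13 C, 1 O.
Implicit hydrogens by atom environment:
  5 × C (aromatic): 1 H each → 5
  4 × C: 2 H each → 8
  2 × C: 1 H each → 2
  1 × C: 3 H
  1 × C (aromatic): no H
  1 × O: no H
  Total hydrogens = 18.
Molecular formula: C13H18O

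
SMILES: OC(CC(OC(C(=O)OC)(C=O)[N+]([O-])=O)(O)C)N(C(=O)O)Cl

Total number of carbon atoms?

The symbol for carbon appears 9 times in the SMILES. (Cl is a single chlorine, not C + l.)

9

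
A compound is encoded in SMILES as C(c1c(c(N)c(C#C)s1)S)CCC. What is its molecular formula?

C10H13NS2

Heavy atoms from the SMILES: 10 C, 1 N, 2 S.
Implicit hydrogens by atom environment:
  4 × C (aromatic): no H
  3 × C: 2 H each → 6
  1 × C: 3 H
  1 × C: 1 H
  1 × C: no H
  1 × N: 2 H
  1 × S: 1 H
  1 × S (aromatic): no H
  Total hydrogens = 13.
Molecular formula: C10H13NS2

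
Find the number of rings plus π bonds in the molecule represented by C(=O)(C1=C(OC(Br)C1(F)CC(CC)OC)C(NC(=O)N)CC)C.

Molecular formula from the SMILES: C15H24BrFN2O4.
DoU = (2C + 2 + N − H − X)/2 = (2·15 + 2 + 2 − 24 − 2)/2 = 8/2 = 4.
(Structurally: 1 ring(s) + 3 π bond(s) = 4.)

4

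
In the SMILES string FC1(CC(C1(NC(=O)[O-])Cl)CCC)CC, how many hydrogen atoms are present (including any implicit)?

16

Hydrogens are implicit in SMILES; fill each atom to its normal valence:
  4 × C: 2 H each → 8
  3 × C: no H
  2 × C: 3 H each → 6
  1 × C: 1 H
  1 × Cl: no H
  1 × F: no H
  1 × N: 1 H
  1 × O: no H
  1 × O (charge -1): no H
  Total hydrogens = 16.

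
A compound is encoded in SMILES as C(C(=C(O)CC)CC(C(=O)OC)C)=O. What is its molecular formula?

Heavy atoms from the SMILES: 10 C, 4 O.
Implicit hydrogens by atom environment:
  3 × C: 3 H each → 9
  3 × C: no H
  3 × O: no H
  2 × C: 2 H each → 4
  2 × C: 1 H each → 2
  1 × O: 1 H
  Total hydrogens = 16.
Molecular formula: C10H16O4

C10H16O4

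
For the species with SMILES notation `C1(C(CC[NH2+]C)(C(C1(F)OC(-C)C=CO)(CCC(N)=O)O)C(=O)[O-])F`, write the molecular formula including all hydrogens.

C15H24F2N2O6

Heavy atoms from the SMILES: 15 C, 2 F, 2 N, 6 O.
Implicit hydrogens by atom environment:
  5 × C: no H
  4 × C: 2 H each → 8
  4 × C: 1 H each → 4
  3 × O: no H
  2 × C: 3 H each → 6
  2 × F: no H
  2 × O: 1 H each → 2
  1 × N (charge +1): 2 H
  1 × N: 2 H
  1 × O (charge -1): no H
  Total hydrogens = 24.
Molecular formula: C15H24F2N2O6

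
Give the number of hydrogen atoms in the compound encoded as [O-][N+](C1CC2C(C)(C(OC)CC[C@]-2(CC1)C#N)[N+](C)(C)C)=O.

28

Hydrogens are implicit in SMILES; fill each atom to its normal valence:
  5 × C: 3 H each → 15
  5 × C: 2 H each → 10
  3 × C: 1 H each → 3
  3 × C: no H
  2 × N (charge +1): no H
  2 × O: no H
  1 × N: no H
  1 × O (charge -1): no H
  Total hydrogens = 28.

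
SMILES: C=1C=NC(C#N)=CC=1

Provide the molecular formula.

Heavy atoms from the SMILES: 6 C, 2 N.
Implicit hydrogens by atom environment:
  4 × C (aromatic): 1 H each → 4
  1 × C (aromatic): no H
  1 × C: no H
  1 × N (aromatic): no H
  1 × N: no H
  Total hydrogens = 4.
Molecular formula: C6H4N2

C6H4N2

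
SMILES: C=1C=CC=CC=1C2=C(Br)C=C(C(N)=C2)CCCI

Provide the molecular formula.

C15H15BrIN

Heavy atoms from the SMILES: 1 Br, 15 C, 1 I, 1 N.
Implicit hydrogens by atom environment:
  7 × C (aromatic): 1 H each → 7
  5 × C (aromatic): no H
  3 × C: 2 H each → 6
  1 × Br: no H
  1 × I: no H
  1 × N: 2 H
  Total hydrogens = 15.
Molecular formula: C15H15BrIN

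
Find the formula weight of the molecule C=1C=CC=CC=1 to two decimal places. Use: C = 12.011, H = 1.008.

78.11

Molecular formula: C6H6.
M = 6×12.011 + 6×1.008 = 78.11 g/mol.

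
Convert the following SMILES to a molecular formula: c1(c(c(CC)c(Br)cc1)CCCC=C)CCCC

C17H25Br

Heavy atoms from the SMILES: 1 Br, 17 C.
Implicit hydrogens by atom environment:
  8 × C: 2 H each → 16
  4 × C (aromatic): no H
  2 × C: 3 H each → 6
  2 × C (aromatic): 1 H each → 2
  1 × Br: no H
  1 × C: 1 H
  Total hydrogens = 25.
Molecular formula: C17H25Br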